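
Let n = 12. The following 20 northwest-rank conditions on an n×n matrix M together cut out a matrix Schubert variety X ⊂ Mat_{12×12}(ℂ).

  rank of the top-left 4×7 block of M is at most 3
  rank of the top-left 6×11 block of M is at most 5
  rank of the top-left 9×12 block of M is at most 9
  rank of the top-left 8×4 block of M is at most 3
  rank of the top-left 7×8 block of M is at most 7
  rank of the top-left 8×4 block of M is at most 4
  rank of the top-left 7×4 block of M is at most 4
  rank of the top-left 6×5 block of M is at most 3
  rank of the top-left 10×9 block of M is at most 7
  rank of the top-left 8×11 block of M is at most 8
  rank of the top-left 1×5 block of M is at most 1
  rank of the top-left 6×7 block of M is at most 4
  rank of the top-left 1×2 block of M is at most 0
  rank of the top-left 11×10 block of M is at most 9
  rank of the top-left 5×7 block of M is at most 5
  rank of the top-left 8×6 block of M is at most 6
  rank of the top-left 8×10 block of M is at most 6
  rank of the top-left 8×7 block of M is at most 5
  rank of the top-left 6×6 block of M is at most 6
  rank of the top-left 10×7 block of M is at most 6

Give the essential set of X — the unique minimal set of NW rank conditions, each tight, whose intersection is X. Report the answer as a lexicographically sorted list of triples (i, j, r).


Propagating the 20 rank bounds to every northwest block:

  R[1]: 0 | 0 | 1 | 1 | 1 | 1 | 1 | 1 | 1 | 1 | 1 | 1
  R[2]: 1 | 1 | 2 | 2 | 2 | 2 | 2 | 2 | 2 | 2 | 2 | 2
  R[3]: 1 | 2 | 3 | 3 | 3 | 3 | 3 | 3 | 3 | 3 | 3 | 3
  R[4]: 1 | 2 | 3 | 3 | 3 | 3 | 3 | 4 | 4 | 4 | 4 | 4
  R[5]: 1 | 2 | 3 | 3 | 3 | 4 | 4 | 5 | 5 | 5 | 5 | 5
  R[6]: 1 | 2 | 3 | 3 | 3 | 4 | 4 | 5 | 5 | 5 | 5 | 6
  R[7]: 1 | 2 | 3 | 3 | 4 | 5 | 5 | 6 | 6 | 6 | 6 | 7
  R[8]: 1 | 2 | 3 | 3 | 4 | 5 | 5 | 6 | 6 | 6 | 7 | 8
  R[9]: 1 | 2 | 3 | 4 | 5 | 6 | 6 | 7 | 7 | 7 | 8 | 9
  R[10]: 1 | 2 | 3 | 4 | 5 | 6 | 6 | 7 | 7 | 8 | 9 | 10
  R[11]: 1 | 2 | 3 | 4 | 5 | 6 | 7 | 8 | 8 | 9 | 10 | 11
  R[12]: 1 | 2 | 3 | 4 | 5 | 6 | 7 | 8 | 9 | 10 | 11 | 12

so w = (3, 1, 2, 8, 6, 12, 5, 11, 4, 10, 7, 9).

10 SE-corners of the 21-cell Rothe diagram give Ess(w):

[(1, 2, 0), (4, 7, 3), (6, 5, 3), (6, 7, 4), (6, 11, 5), (8, 4, 3), (8, 7, 5), (8, 10, 6), (10, 7, 6), (10, 9, 7)]


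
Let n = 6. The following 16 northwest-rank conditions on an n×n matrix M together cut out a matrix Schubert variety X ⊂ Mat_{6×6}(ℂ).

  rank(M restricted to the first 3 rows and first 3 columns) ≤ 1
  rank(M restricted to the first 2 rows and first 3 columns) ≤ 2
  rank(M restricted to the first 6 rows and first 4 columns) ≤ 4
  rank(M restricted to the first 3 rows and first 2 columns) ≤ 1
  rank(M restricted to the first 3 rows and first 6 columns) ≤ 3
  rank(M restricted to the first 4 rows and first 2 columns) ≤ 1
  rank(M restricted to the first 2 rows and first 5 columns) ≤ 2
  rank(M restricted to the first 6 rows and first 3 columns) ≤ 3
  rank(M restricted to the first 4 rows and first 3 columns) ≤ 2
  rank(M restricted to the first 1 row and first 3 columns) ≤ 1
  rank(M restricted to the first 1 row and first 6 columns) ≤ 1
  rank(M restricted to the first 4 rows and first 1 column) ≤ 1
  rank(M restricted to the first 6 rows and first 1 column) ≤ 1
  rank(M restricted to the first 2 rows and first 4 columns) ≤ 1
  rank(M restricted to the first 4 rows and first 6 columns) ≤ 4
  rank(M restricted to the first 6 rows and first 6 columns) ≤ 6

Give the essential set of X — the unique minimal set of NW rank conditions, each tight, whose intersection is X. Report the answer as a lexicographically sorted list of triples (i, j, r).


The tightest implied rank at each (i,j), from the 16 conditions:

  R[1]: 1, 1, 1, 1, 1, 1
  R[2]: 1, 1, 1, 1, 2, 2
  R[3]: 1, 1, 1, 2, 3, 3
  R[4]: 1, 1, 2, 3, 4, 4
  R[5]: 1, 2, 3, 4, 5, 5
  R[6]: 1, 2, 3, 4, 5, 6

second differences of R give the permutation w = (1, 5, 4, 3, 2, 6).

ℓ(w)=6; the 3 essential cells (i,j,r):

[(2, 4, 1), (3, 3, 1), (4, 2, 1)]


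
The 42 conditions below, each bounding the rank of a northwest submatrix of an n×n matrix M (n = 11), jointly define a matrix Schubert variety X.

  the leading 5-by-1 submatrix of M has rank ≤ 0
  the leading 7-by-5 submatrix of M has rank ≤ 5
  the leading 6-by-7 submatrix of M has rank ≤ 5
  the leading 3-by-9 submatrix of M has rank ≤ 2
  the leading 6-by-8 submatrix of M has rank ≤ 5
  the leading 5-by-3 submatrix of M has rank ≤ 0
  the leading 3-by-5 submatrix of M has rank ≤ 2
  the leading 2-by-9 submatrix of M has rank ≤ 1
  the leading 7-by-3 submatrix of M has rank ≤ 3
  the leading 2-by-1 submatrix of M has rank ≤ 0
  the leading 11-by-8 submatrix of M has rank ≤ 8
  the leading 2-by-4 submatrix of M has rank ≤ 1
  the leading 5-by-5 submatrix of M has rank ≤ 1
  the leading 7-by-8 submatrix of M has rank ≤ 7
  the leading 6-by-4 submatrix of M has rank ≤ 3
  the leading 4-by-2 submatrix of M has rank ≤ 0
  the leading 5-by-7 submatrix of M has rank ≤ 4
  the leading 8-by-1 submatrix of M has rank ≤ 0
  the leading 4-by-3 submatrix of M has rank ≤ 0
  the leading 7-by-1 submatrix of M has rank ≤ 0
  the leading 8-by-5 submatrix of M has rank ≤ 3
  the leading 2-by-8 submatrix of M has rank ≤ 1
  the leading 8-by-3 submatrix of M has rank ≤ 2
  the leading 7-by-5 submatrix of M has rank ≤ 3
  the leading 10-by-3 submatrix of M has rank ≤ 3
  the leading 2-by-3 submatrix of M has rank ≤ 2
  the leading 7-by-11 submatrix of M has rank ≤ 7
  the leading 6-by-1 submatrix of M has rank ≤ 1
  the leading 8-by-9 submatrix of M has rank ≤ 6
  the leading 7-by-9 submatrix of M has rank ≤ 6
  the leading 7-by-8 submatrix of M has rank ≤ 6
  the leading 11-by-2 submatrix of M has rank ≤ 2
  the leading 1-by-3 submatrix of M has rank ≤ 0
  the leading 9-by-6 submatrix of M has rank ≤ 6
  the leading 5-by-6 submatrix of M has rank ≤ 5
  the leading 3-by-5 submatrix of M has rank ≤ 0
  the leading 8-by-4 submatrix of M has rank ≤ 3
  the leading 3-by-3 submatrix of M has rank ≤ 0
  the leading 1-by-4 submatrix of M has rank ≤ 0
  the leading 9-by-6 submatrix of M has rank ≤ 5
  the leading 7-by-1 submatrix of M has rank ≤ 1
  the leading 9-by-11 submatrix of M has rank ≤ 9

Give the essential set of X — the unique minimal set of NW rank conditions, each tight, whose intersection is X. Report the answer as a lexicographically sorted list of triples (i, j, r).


Reconstructing r_w from the 42 given conditions:

  row 1: 0, 0, 0, 0, 0, 1, 1, 1, 1, 1, 1
  row 2: 0, 0, 0, 0, 0, 1, 1, 1, 1, 2, 2
  row 3: 0, 0, 0, 0, 0, 1, 2, 2, 2, 3, 3
  row 4: 0, 0, 0, 1, 1, 2, 3, 3, 3, 4, 4
  row 5: 0, 0, 0, 1, 1, 2, 3, 4, 4, 5, 5
  row 6: 0, 1, 1, 2, 2, 3, 4, 5, 5, 6, 6
  row 7: 0, 1, 2, 3, 3, 4, 5, 6, 6, 7, 7
  row 8: 0, 1, 2, 3, 3, 4, 5, 6, 6, 7, 8
  row 9: 1, 2, 3, 4, 4, 5, 6, 7, 7, 8, 9
  row 10: 1, 2, 3, 4, 5, 6, 7, 8, 8, 9, 10
  row 11: 1, 2, 3, 4, 5, 6, 7, 8, 9, 10, 11

second differences of R give the permutation w = (6, 10, 7, 4, 8, 2, 3, 11, 1, 5, 9).

D(w) has 30 cells with 7 SE-corners; essential set:

[(2, 9, 1), (3, 5, 0), (5, 3, 0), (5, 5, 1), (8, 1, 0), (8, 5, 3), (8, 9, 6)]


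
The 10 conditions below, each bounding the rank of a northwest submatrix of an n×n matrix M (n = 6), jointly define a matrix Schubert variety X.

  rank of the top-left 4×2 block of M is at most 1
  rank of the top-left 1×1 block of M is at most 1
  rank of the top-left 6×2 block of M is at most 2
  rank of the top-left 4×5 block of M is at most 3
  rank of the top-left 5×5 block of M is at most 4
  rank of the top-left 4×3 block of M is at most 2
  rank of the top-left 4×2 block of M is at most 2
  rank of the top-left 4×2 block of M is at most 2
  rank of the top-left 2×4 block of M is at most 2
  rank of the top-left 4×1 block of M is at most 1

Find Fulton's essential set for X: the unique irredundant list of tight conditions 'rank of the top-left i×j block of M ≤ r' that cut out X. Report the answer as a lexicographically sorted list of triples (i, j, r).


Propagating the 10 rank bounds to every northwest block:

  i=1: 1 | 1 | 1 | 1 | 1 | 1
  i=2: 1 | 1 | 2 | 2 | 2 | 2
  i=3: 1 | 1 | 2 | 3 | 3 | 3
  i=4: 1 | 1 | 2 | 3 | 3 | 4
  i=5: 1 | 2 | 3 | 4 | 4 | 5
  i=6: 1 | 2 | 3 | 4 | 5 | 6

second differences of R give the permutation w = (1, 3, 4, 6, 2, 5).

ℓ(w)=4; the 2 essential cells (i,j,r):

[(4, 2, 1), (4, 5, 3)]


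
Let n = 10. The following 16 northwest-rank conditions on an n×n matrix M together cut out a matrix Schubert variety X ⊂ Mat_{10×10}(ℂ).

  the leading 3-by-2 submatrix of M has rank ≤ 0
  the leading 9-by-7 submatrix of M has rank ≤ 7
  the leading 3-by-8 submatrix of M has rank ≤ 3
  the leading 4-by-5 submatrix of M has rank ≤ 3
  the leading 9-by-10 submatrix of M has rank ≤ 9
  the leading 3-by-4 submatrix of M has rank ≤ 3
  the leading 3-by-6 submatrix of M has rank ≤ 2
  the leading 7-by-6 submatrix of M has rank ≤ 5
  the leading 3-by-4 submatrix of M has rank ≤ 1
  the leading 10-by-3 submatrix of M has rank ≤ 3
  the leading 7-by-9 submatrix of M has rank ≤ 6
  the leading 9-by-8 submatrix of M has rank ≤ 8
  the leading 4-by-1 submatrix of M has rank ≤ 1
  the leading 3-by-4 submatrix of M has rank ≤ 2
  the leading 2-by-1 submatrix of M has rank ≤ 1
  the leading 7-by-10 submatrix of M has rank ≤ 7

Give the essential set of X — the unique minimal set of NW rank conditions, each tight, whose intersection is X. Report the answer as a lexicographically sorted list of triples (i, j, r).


Reconstructing r_w from the 16 given conditions:

  R[1]: 0  0  1  1  1  1  1  1  1  1
  R[2]: 0  0  1  1  2  2  2  2  2  2
  R[3]: 0  0  1  1  2  2  3  3  3  3
  R[4]: 1  1  2  2  3  3  4  4  4  4
  R[5]: 1  2  3  3  4  4  5  5  5  5
  R[6]: 1  2  3  4  5  5  6  6  6  6
  R[7]: 1  2  3  4  5  5  6  6  6  7
  R[8]: 1  2  3  4  5  6  7  7  7  8
  R[9]: 1  2  3  4  5  6  7  8  8  9
  R[10]: 1  2  3  4  5  6  7  8  9  10

reading off 1-entries of Δ²R: w = (3, 5, 7, 1, 2, 4, 10, 6, 8, 9).

5 SE-corners of the 12-cell Rothe diagram give Ess(w):

[(3, 2, 0), (3, 4, 1), (3, 6, 2), (7, 6, 5), (7, 9, 6)]


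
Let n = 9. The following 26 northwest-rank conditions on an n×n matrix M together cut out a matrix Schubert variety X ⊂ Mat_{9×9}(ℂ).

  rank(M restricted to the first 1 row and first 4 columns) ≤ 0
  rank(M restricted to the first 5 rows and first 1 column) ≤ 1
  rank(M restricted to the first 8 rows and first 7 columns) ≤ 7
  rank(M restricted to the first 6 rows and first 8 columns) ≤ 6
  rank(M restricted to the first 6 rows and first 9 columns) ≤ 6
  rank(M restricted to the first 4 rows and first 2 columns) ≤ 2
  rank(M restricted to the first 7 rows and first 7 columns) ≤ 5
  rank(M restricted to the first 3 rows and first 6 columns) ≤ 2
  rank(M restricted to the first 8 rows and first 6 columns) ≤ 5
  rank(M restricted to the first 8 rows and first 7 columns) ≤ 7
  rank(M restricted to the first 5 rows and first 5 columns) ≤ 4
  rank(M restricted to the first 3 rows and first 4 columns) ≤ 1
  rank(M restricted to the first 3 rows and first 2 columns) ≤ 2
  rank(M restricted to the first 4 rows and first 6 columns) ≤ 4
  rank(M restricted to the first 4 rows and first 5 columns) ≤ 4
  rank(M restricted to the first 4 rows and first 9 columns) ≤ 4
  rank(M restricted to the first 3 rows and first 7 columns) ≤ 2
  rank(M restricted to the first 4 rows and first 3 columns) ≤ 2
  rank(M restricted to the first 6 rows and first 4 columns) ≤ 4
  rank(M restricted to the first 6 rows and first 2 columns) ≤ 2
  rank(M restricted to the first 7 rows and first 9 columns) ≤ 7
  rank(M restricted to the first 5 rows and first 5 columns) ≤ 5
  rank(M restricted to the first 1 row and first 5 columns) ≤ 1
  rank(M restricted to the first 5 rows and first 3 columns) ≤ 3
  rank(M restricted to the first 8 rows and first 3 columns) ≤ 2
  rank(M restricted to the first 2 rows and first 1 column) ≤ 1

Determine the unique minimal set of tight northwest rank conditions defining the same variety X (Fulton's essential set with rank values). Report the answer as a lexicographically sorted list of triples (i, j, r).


Rank table r_w(9×9) implied by the 26 constraints:

  R[1]: 0  0  0  0  1  1  1  1  1
  R[2]: 1  1  1  1  2  2  2  2  2
  R[3]: 1  1  1  1  2  2  2  3  3
  R[4]: 1  2  2  2  3  3  3  4  4
  R[5]: 1  2  2  3  4  4  4  5  5
  R[6]: 1  2  2  3  4  5  5  6  6
  R[7]: 1  2  2  3  4  5  5  6  7
  R[8]: 1  2  2  3  4  5  6  7  8
  R[9]: 1  2  3  4  5  6  7  8  9

second differences of R give the permutation w = (5, 1, 8, 2, 4, 6, 9, 7, 3).

5 SE-corners of the 14-cell Rothe diagram give Ess(w):

[(1, 4, 0), (3, 4, 1), (3, 7, 2), (7, 7, 5), (8, 3, 2)]


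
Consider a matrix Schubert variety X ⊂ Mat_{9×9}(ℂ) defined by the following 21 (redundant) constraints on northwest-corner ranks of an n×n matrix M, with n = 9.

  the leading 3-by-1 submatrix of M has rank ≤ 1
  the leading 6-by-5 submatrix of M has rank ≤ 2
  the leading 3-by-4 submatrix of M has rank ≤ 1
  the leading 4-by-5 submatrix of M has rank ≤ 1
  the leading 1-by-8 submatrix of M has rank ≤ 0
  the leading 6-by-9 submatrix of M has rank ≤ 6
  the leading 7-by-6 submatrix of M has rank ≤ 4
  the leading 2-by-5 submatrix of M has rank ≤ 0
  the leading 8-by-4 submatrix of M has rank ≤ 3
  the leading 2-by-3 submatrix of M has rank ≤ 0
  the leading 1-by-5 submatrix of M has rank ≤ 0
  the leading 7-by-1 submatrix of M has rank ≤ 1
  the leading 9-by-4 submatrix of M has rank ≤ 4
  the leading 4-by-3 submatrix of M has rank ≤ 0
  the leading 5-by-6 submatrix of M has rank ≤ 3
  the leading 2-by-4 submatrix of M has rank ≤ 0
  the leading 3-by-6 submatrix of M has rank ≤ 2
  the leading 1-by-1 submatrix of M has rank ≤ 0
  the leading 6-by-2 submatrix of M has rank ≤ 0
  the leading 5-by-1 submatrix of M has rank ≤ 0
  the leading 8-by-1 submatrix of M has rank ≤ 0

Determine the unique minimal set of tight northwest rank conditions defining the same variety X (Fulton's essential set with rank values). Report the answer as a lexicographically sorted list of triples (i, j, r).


Computing R[i][j] = min implied NW-rank bound (n=9, 21 conditions):

  0 | 0 | 0 | 0 | 0 | 0 | 0 | 0 | 1
  0 | 0 | 0 | 0 | 0 | 1 | 1 | 1 | 2
  0 | 0 | 0 | 1 | 1 | 2 | 2 | 2 | 3
  0 | 0 | 0 | 1 | 1 | 2 | 3 | 3 | 4
  0 | 0 | 1 | 2 | 2 | 3 | 4 | 4 | 5
  0 | 0 | 1 | 2 | 2 | 3 | 4 | 5 | 6
  0 | 1 | 2 | 3 | 3 | 4 | 5 | 6 | 7
  0 | 1 | 2 | 3 | 4 | 5 | 6 | 7 | 8
  1 | 2 | 3 | 4 | 5 | 6 | 7 | 8 | 9

hence w(1..9) = (9, 6, 4, 7, 3, 8, 2, 5, 1).

ℓ(w)=27; the 7 essential cells (i,j,r):

[(1, 8, 0), (2, 5, 0), (4, 3, 0), (4, 5, 1), (6, 2, 0), (6, 5, 2), (8, 1, 0)]


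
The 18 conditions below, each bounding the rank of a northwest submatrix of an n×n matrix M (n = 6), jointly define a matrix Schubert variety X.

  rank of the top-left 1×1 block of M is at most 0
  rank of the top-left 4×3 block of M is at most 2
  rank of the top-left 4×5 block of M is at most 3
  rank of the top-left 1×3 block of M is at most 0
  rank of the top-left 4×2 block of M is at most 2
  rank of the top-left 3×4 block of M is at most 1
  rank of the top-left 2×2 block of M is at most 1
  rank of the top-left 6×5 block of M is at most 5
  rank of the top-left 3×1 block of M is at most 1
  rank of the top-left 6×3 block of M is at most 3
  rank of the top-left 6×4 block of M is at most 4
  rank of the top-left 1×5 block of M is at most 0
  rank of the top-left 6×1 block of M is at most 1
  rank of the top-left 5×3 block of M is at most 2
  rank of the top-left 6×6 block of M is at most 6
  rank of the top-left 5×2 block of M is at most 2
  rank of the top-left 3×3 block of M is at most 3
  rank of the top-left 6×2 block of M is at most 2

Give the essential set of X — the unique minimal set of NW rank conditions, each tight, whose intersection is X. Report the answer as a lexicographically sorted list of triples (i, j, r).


The tightest implied rank at each (i,j), from the 18 conditions:

  i=1: 0  0  0  0  0  1
  i=2: 1  1  1  1  1  2
  i=3: 1  1  1  1  2  3
  i=4: 1  2  2  2  3  4
  i=5: 1  2  2  3  4  5
  i=6: 1  2  3  4  5  6

giving w = (6, 1, 5, 2, 4, 3) via Δ²R.

3 SE-corners of the 9-cell Rothe diagram give Ess(w):

[(1, 5, 0), (3, 4, 1), (5, 3, 2)]


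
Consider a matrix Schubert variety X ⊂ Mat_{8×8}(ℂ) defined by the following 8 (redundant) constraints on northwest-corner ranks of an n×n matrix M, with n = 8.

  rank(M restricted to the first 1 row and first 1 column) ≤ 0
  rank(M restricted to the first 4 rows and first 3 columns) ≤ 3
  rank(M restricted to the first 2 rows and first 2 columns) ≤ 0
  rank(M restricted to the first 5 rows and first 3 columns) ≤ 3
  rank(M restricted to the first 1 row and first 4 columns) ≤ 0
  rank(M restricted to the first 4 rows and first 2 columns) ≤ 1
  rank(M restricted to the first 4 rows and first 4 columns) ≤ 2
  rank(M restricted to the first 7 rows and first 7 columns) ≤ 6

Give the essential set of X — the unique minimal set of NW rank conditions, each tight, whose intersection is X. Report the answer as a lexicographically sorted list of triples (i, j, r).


Rank table r_w(8×8) implied by the 8 constraints:

  row 1: 0 0 0 0 1 1 1 1
  row 2: 0 0 1 1 2 2 2 2
  row 3: 1 1 2 2 3 3 3 3
  row 4: 1 1 2 2 3 4 4 4
  row 5: 1 2 3 3 4 5 5 5
  row 6: 1 2 3 4 5 6 6 6
  row 7: 1 2 3 4 5 6 6 7
  row 8: 1 2 3 4 5 6 7 8

second differences of R give the permutation w = (5, 3, 1, 6, 2, 4, 8, 7).

ℓ(w)=9; the 5 essential cells (i,j,r):

[(1, 4, 0), (2, 2, 0), (4, 2, 1), (4, 4, 2), (7, 7, 6)]


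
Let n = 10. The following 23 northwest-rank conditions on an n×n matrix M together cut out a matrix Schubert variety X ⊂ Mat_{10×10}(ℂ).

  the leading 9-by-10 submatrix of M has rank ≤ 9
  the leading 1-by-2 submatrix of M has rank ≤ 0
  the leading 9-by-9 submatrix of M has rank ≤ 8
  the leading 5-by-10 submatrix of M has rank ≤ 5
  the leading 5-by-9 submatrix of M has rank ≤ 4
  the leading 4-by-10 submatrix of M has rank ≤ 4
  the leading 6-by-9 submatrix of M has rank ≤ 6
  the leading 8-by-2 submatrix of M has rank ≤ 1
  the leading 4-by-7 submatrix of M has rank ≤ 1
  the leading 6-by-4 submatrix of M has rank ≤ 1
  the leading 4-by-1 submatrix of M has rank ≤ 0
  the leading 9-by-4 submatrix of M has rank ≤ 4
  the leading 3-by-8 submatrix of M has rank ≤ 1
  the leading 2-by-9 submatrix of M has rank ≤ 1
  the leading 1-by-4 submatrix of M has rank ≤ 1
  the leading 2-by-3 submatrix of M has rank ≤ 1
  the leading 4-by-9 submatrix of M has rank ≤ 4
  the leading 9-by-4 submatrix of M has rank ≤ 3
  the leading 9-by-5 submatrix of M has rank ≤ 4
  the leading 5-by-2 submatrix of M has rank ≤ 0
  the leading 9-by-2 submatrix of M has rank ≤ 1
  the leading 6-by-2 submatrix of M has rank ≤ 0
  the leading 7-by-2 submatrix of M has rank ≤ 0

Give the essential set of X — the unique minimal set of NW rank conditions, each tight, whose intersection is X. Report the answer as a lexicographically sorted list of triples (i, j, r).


Recovering R(i,j) via the rank-extension bound from the 23 conditions:

  0 0 1 1 1 1 1 1 1 1
  0 0 1 1 1 1 1 1 1 2
  0 0 1 1 1 1 1 1 2 3
  0 0 1 1 1 1 1 2 3 4
  0 0 1 1 2 2 2 3 4 5
  0 0 1 1 2 3 3 4 5 6
  0 0 1 2 3 4 4 5 6 7
  1 1 2 3 4 5 5 6 7 8
  1 1 2 3 4 5 6 7 8 9
  1 2 3 4 5 6 7 8 9 10

hence w(1..10) = (3, 10, 9, 8, 5, 6, 4, 1, 7, 2).

6 SE-corners of the 32-cell Rothe diagram give Ess(w):

[(2, 9, 1), (3, 8, 1), (4, 7, 1), (6, 4, 1), (7, 2, 0), (9, 2, 1)]


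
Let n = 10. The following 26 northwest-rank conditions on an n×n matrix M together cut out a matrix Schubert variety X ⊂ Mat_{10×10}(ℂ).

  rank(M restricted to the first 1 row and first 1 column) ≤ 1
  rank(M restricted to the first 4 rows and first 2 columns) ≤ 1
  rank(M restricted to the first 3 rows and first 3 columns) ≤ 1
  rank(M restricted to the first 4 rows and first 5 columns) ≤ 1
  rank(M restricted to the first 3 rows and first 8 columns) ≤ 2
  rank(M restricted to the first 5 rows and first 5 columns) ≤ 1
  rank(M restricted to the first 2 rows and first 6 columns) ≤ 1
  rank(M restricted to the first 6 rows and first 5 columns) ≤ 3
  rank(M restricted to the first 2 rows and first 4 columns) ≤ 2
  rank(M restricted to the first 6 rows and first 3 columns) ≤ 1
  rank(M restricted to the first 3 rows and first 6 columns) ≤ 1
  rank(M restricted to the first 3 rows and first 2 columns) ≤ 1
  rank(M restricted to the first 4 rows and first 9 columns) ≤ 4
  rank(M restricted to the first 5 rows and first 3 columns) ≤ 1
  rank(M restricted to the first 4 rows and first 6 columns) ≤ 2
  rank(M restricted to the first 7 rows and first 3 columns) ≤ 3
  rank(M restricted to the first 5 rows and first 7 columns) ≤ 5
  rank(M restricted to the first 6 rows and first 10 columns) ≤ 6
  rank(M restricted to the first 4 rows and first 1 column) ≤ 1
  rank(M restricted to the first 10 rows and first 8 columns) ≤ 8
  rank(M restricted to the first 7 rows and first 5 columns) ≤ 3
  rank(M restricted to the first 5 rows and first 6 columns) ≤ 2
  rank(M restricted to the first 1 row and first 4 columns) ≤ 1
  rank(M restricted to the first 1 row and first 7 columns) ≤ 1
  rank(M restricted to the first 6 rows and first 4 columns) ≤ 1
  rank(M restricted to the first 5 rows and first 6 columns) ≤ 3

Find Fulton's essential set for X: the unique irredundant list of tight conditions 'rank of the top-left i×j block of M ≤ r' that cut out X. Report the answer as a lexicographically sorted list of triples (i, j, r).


Reconstructing r_w from the 26 given conditions:

  row 1: 1, 1, 1, 1, 1, 1, 1, 1, 1, 1
  row 2: 1, 1, 1, 1, 1, 1, 2, 2, 2, 2
  row 3: 1, 1, 1, 1, 1, 1, 2, 2, 3, 3
  row 4: 1, 1, 1, 1, 1, 2, 3, 3, 4, 4
  row 5: 1, 1, 1, 1, 1, 2, 3, 4, 5, 5
  row 6: 1, 1, 1, 1, 2, 3, 4, 5, 6, 6
  row 7: 1, 2, 2, 2, 3, 4, 5, 6, 7, 7
  row 8: 1, 2, 3, 3, 4, 5, 6, 7, 8, 8
  row 9: 1, 2, 3, 4, 5, 6, 7, 8, 9, 9
  row 10: 1, 2, 3, 4, 5, 6, 7, 8, 9, 10

second differences of R give the permutation w = (1, 7, 9, 6, 8, 5, 2, 3, 4, 10).

|D(w)|=22, |Ess(w)|=4:

[(3, 6, 1), (3, 8, 2), (5, 5, 1), (6, 4, 1)]


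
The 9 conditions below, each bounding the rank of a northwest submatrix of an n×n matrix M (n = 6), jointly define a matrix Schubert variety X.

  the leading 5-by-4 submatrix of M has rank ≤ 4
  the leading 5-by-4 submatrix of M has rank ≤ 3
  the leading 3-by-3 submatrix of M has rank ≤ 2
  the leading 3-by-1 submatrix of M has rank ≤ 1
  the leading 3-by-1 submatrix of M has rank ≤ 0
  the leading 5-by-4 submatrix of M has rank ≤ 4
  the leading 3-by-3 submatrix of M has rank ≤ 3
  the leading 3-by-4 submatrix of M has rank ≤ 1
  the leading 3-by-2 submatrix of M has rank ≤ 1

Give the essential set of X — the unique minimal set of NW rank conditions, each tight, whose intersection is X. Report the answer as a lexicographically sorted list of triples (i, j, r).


Propagating the 9 rank bounds to every northwest block:

  R[1]: 0, 1, 1, 1, 1, 1
  R[2]: 0, 1, 1, 1, 2, 2
  R[3]: 0, 1, 1, 1, 2, 3
  R[4]: 1, 2, 2, 2, 3, 4
  R[5]: 1, 2, 3, 3, 4, 5
  R[6]: 1, 2, 3, 4, 5, 6

the unique w with this rank table is (2, 5, 6, 1, 3, 4).

Rothe diagram D(w) (7 cells), 2 SE-corners (essential conditions):

[(3, 1, 0), (3, 4, 1)]


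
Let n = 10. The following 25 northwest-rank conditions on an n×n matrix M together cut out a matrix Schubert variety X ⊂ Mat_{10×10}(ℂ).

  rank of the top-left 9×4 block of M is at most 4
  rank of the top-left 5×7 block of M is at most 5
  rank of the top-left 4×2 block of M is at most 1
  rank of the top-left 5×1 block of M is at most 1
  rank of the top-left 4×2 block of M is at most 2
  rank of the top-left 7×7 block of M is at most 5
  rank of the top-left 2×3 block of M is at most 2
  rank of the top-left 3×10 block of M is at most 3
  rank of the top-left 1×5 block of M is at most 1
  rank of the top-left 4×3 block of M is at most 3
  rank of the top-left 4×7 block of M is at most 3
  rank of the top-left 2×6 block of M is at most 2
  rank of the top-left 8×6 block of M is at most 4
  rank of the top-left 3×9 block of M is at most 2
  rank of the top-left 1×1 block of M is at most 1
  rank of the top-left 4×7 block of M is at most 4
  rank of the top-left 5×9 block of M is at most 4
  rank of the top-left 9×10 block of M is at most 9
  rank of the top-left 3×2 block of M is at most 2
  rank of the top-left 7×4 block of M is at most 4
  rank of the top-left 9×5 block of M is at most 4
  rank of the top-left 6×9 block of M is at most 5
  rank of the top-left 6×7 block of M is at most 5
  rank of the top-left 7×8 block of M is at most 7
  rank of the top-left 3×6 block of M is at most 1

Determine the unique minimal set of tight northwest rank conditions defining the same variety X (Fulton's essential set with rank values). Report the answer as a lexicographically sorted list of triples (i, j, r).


Computing R[i][j] = min implied NW-rank bound (n=10, 25 conditions):

  R[1]: 1, 1, 1, 1, 1, 1, 1, 1, 1, 1
  R[2]: 1, 1, 1, 1, 1, 1, 2, 2, 2, 2
  R[3]: 1, 1, 1, 1, 1, 1, 2, 2, 2, 3
  R[4]: 1, 1, 2, 2, 2, 2, 3, 3, 3, 4
  R[5]: 1, 2, 3, 3, 3, 3, 4, 4, 4, 5
  R[6]: 1, 2, 3, 4, 4, 4, 5, 5, 5, 6
  R[7]: 1, 2, 3, 4, 4, 4, 5, 6, 6, 7
  R[8]: 1, 2, 3, 4, 4, 4, 5, 6, 7, 8
  R[9]: 1, 2, 3, 4, 4, 5, 6, 7, 8, 9
  R[10]: 1, 2, 3, 4, 5, 6, 7, 8, 9, 10

second differences of R give the permutation w = (1, 7, 10, 3, 2, 4, 8, 9, 6, 5).

5 SE-corners of the 18-cell Rothe diagram give Ess(w):

[(3, 6, 1), (3, 9, 2), (4, 2, 1), (8, 6, 4), (9, 5, 4)]


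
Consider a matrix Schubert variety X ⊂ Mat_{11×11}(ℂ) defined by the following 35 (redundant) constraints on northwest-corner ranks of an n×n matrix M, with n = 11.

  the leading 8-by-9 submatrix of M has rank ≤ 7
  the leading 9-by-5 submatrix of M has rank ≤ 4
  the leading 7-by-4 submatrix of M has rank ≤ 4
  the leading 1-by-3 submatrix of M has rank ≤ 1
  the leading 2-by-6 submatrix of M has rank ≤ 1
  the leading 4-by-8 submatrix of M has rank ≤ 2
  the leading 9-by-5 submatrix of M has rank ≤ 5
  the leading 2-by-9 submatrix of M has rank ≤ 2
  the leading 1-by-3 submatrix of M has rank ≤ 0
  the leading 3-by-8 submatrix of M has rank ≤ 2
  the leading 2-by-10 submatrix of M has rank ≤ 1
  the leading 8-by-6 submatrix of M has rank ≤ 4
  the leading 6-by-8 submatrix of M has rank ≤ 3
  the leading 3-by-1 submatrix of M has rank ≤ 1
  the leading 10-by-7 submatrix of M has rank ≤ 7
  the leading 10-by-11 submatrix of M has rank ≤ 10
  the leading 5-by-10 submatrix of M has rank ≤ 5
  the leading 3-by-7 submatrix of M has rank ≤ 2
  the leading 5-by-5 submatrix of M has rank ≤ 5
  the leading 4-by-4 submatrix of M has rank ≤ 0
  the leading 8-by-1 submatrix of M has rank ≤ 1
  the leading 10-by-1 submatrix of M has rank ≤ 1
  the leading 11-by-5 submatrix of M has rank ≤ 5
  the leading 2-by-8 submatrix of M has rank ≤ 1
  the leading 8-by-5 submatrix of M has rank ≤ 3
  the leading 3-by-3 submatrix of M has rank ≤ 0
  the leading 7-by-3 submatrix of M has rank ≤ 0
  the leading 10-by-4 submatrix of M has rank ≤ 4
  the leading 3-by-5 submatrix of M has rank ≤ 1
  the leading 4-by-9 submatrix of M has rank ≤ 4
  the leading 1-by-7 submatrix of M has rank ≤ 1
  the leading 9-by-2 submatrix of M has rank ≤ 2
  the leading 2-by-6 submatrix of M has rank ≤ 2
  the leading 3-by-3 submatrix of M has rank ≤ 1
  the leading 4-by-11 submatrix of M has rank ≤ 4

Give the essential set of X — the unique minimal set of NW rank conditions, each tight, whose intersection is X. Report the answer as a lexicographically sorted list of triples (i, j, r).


Propagating the 35 rank bounds to every northwest block:

  R[1]: 0  0  0  0  1  1  1  1  1  1  1
  R[2]: 0  0  0  0  1  1  1  1  1  1  2
  R[3]: 0  0  0  0  1  2  2  2  2  2  3
  R[4]: 0  0  0  0  1  2  2  2  3  3  4
  R[5]: 0  0  0  1  2  3  3  3  4  4  5
  R[6]: 0  0  0  1  2  3  3  3  4  5  6
  R[7]: 0  0  0  1  2  3  4  4  5  6  7
  R[8]: 1  1  1  2  3  4  5  5  6  7  8
  R[9]: 1  2  2  3  4  5  6  6  7  8  9
  R[10]: 1  2  3  4  5  6  7  7  8  9  10
  R[11]: 1  2  3  4  5  6  7  8  9  10  11

giving w = (5, 11, 6, 9, 4, 10, 7, 1, 2, 3, 8) via Δ²R.

|D(w)|=34, |Ess(w)|=5:

[(2, 10, 1), (4, 4, 0), (4, 8, 2), (6, 8, 3), (7, 3, 0)]


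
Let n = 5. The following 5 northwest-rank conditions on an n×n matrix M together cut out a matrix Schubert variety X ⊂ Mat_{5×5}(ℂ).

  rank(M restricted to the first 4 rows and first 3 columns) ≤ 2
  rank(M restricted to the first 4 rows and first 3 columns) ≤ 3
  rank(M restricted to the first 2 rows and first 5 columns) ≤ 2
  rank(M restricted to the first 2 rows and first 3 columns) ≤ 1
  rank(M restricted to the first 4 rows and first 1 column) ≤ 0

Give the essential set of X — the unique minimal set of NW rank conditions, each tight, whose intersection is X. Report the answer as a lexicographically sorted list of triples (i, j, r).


Rank table r_w(5×5) implied by the 5 constraints:

  i=1: 0  1  1  1  1
  i=2: 0  1  1  2  2
  i=3: 0  1  2  3  3
  i=4: 0  1  2  3  4
  i=5: 1  2  3  4  5

the unique w with this rank table is (2, 4, 3, 5, 1).

2 SE-corners of the 5-cell Rothe diagram give Ess(w):

[(2, 3, 1), (4, 1, 0)]


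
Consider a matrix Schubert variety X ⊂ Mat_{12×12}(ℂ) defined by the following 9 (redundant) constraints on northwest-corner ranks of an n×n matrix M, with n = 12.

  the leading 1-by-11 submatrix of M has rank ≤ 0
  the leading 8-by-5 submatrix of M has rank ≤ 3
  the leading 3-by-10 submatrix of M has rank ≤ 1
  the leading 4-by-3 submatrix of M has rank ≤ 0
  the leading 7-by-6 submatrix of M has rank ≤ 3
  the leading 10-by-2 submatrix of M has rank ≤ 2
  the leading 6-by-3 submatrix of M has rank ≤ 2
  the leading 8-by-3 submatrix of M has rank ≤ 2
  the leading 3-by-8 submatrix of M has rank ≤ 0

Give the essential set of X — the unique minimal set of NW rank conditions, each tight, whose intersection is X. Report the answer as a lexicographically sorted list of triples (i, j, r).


Recovering R(i,j) via the rank-extension bound from the 9 conditions:

  R[1]: 0  0  0  0  0  0  0  0  0  0  0  1
  R[2]: 0  0  0  0  0  0  0  0  1  1  1  2
  R[3]: 0  0  0  0  0  0  0  0  1  1  2  3
  R[4]: 0  0  0  1  1  1  1  1  2  2  3  4
  R[5]: 1  1  1  2  2  2  2  2  3  3  4  5
  R[6]: 1  2  2  3  3  3  3  3  4  4  5  6
  R[7]: 1  2  2  3  3  3  4  4  5  5  6  7
  R[8]: 1  2  2  3  3  4  5  5  6  6  7  8
  R[9]: 1  2  3  4  4  5  6  6  7  7  8  9
  R[10]: 1  2  3  4  5  6  7  7  8  8  9  10
  R[11]: 1  2  3  4  5  6  7  8  9  9  10  11
  R[12]: 1  2  3  4  5  6  7  8  9  10  11  12

giving w = (12, 9, 11, 4, 1, 2, 7, 6, 3, 5, 8, 10) via Δ²R.

Fulton essential set (7 of the 36 Rothe cells):

[(1, 11, 0), (3, 8, 0), (3, 10, 1), (4, 3, 0), (7, 6, 3), (8, 3, 2), (8, 5, 3)]


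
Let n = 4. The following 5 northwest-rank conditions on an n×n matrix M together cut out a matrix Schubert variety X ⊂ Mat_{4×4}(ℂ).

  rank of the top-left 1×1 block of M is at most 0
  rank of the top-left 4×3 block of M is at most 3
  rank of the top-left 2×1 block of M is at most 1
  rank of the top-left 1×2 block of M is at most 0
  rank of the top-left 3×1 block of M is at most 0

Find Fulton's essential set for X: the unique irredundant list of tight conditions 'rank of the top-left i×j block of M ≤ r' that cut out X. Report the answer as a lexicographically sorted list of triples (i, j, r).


Recovering R(i,j) via the rank-extension bound from the 5 conditions:

  R[1]: 0 | 0 | 1 | 1
  R[2]: 0 | 1 | 2 | 2
  R[3]: 0 | 1 | 2 | 3
  R[4]: 1 | 2 | 3 | 4

giving w = (3, 2, 4, 1) via Δ²R.

Fulton essential set (2 of the 4 Rothe cells):

[(1, 2, 0), (3, 1, 0)]


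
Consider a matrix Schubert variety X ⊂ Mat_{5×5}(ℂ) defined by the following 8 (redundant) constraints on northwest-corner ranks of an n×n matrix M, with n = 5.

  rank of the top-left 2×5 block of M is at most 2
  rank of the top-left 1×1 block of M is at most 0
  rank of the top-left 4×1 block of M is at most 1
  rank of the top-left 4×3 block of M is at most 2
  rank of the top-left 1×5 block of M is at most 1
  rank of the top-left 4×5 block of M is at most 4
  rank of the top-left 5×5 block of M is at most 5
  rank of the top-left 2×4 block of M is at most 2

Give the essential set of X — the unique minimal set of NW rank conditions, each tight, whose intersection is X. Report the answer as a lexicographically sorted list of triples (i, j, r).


Computing R[i][j] = min implied NW-rank bound (n=5, 8 conditions):

  row 1: 0, 1, 1, 1, 1
  row 2: 1, 2, 2, 2, 2
  row 3: 1, 2, 2, 3, 3
  row 4: 1, 2, 2, 3, 4
  row 5: 1, 2, 3, 4, 5

second differences of R give the permutation w = (2, 1, 4, 5, 3).

Fulton essential set (2 of the 3 Rothe cells):

[(1, 1, 0), (4, 3, 2)]


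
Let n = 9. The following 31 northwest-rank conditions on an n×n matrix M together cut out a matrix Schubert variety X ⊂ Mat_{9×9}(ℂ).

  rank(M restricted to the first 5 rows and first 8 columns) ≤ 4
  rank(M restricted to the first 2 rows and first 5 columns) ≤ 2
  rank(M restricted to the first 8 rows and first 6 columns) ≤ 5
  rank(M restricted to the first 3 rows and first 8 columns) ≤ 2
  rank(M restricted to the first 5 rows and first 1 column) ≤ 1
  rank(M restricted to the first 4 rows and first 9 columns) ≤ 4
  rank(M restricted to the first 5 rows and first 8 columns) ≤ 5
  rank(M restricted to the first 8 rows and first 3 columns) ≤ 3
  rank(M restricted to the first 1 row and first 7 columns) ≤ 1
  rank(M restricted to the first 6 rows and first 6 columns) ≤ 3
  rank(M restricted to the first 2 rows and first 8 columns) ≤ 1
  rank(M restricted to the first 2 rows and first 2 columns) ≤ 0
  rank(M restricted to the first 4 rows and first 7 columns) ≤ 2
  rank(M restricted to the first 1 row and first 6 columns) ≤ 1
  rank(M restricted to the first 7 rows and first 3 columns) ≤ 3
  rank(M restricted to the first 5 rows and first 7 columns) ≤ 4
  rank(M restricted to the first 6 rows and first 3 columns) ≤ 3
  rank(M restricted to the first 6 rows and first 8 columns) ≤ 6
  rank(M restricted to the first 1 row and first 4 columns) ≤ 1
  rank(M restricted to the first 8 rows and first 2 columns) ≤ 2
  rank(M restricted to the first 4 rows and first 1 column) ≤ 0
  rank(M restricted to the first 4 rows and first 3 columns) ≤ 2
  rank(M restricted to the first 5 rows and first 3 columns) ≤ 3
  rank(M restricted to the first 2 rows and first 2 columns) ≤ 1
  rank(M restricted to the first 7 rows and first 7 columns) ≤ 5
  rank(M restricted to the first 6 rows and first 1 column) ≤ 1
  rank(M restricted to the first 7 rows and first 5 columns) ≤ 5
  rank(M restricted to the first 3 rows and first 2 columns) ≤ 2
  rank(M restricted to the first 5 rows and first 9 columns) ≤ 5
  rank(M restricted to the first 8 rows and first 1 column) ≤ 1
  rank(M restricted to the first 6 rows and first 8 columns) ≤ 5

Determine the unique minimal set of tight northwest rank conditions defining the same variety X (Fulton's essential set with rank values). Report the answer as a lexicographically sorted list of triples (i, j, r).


Propagating the 31 rank bounds to every northwest block:

  R[1]: 0 0 1 1 1 1 1 1 1
  R[2]: 0 0 1 1 1 1 1 1 2
  R[3]: 0 1 2 2 2 2 2 2 3
  R[4]: 0 1 2 2 2 2 2 3 4
  R[5]: 1 2 3 3 3 3 3 4 5
  R[6]: 1 2 3 3 3 3 4 5 6
  R[7]: 1 2 3 4 4 4 5 6 7
  R[8]: 1 2 3 4 5 5 6 7 8
  R[9]: 1 2 3 4 5 6 7 8 9

second differences of R give the permutation w = (3, 9, 2, 8, 1, 7, 4, 5, 6).

ℓ(w)=18; the 5 essential cells (i,j,r):

[(2, 2, 0), (2, 8, 1), (4, 1, 0), (4, 7, 2), (6, 6, 3)]


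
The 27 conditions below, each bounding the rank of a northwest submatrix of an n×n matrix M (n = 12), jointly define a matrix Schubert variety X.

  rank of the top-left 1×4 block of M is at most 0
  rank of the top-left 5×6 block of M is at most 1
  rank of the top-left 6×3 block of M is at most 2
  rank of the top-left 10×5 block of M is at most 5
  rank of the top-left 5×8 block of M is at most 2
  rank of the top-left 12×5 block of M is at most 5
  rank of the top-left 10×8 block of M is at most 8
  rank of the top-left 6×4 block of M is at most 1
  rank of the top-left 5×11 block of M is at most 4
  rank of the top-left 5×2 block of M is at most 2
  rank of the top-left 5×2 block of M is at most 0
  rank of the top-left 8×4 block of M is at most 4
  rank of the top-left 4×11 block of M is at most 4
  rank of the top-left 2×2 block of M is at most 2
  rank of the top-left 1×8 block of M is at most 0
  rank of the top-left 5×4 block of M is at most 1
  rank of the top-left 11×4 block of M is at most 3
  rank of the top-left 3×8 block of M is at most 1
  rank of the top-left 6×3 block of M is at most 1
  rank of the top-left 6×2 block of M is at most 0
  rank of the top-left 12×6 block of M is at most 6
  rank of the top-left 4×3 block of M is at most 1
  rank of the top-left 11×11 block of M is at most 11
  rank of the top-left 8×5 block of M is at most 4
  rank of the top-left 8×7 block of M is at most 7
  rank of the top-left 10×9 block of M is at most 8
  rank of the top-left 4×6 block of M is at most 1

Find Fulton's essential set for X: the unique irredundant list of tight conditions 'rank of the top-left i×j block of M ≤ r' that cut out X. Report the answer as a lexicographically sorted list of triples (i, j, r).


Reconstructing r_w from the 27 given conditions:

  i=1: 0  0  0  0  0  0  0  0  1  1  1  1
  i=2: 0  0  1  1  1  1  1  1  2  2  2  2
  i=3: 0  0  1  1  1  1  1  1  2  3  3  3
  i=4: 0  0  1  1  1  1  2  2  3  4  4  4
  i=5: 0  0  1  1  1  1  2  2  3  4  4  5
  i=6: 0  0  1  1  2  2  3  3  4  5  5  6
  i=7: 1  1  2  2  3  3  4  4  5  6  6  7
  i=8: 1  2  3  3  4  4  5  5  6  7  7  8
  i=9: 1  2  3  3  4  5  6  6  7  8  8  9
  i=10: 1  2  3  3  4  5  6  7  8  9  9  10
  i=11: 1  2  3  3  4  5  6  7  8  9  10  11
  i=12: 1  2  3  4  5  6  7  8  9  10  11  12

giving w = (9, 3, 10, 7, 12, 5, 1, 2, 6, 8, 11, 4) via Δ²R.

D(w) has 35 cells with 8 SE-corners; essential set:

[(1, 8, 0), (3, 8, 1), (5, 6, 1), (5, 8, 2), (5, 11, 4), (6, 2, 0), (6, 4, 1), (11, 4, 3)]


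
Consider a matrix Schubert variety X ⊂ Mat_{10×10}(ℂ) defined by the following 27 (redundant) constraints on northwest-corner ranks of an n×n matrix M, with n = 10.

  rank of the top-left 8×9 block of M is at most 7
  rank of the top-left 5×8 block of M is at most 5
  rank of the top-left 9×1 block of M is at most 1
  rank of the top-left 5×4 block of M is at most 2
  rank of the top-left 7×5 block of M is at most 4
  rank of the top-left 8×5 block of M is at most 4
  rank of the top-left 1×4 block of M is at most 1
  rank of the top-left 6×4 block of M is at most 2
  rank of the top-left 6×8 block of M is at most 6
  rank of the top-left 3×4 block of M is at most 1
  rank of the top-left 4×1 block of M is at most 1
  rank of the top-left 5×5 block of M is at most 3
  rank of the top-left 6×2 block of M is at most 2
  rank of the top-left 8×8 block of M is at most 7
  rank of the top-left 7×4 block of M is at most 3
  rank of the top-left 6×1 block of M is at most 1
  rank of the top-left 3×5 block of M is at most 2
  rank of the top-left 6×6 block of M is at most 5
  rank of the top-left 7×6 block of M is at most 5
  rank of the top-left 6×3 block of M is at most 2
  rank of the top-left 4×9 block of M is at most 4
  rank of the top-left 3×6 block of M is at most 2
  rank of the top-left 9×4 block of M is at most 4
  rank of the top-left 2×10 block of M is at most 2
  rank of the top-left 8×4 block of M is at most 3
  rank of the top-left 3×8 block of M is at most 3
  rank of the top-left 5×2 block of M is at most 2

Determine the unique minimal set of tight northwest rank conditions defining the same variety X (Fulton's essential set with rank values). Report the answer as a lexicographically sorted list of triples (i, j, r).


Rank table r_w(10×10) implied by the 27 constraints:

  row 1: 1 | 1 | 1 | 1 | 1 | 1 | 1 | 1 | 1 | 1
  row 2: 1 | 1 | 1 | 1 | 2 | 2 | 2 | 2 | 2 | 2
  row 3: 1 | 1 | 1 | 1 | 2 | 2 | 3 | 3 | 3 | 3
  row 4: 1 | 2 | 2 | 2 | 3 | 3 | 4 | 4 | 4 | 4
  row 5: 1 | 2 | 2 | 2 | 3 | 4 | 5 | 5 | 5 | 5
  row 6: 1 | 2 | 2 | 2 | 3 | 4 | 5 | 6 | 6 | 6
  row 7: 1 | 2 | 3 | 3 | 4 | 5 | 6 | 7 | 7 | 7
  row 8: 1 | 2 | 3 | 3 | 4 | 5 | 6 | 7 | 7 | 8
  row 9: 1 | 2 | 3 | 4 | 5 | 6 | 7 | 8 | 8 | 9
  row 10: 1 | 2 | 3 | 4 | 5 | 6 | 7 | 8 | 9 | 10

the unique w with this rank table is (1, 5, 7, 2, 6, 8, 3, 10, 4, 9).

Fulton essential set (5 of the 13 Rothe cells):

[(3, 4, 1), (3, 6, 2), (6, 4, 2), (8, 4, 3), (8, 9, 7)]
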